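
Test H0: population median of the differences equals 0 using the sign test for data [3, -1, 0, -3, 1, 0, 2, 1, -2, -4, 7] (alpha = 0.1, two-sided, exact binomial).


Step 1: Discard zero differences. Original n = 11; n_eff = number of nonzero differences = 9.
Nonzero differences (with sign): +3, -1, -3, +1, +2, +1, -2, -4, +7
Step 2: Count signs: positive = 5, negative = 4.
Step 3: Under H0: P(positive) = 0.5, so the number of positives S ~ Bin(9, 0.5).
Step 4: Two-sided exact p-value = sum of Bin(9,0.5) probabilities at or below the observed probability = 1.000000.
Step 5: alpha = 0.1. fail to reject H0.

n_eff = 9, pos = 5, neg = 4, p = 1.000000, fail to reject H0.


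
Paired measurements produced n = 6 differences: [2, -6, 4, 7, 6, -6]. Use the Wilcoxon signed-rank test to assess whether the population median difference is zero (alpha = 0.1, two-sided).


Step 1: Drop any zero differences (none here) and take |d_i|.
|d| = [2, 6, 4, 7, 6, 6]
Step 2: Midrank |d_i| (ties get averaged ranks).
ranks: |2|->1, |6|->4, |4|->2, |7|->6, |6|->4, |6|->4
Step 3: Attach original signs; sum ranks with positive sign and with negative sign.
W+ = 1 + 2 + 6 + 4 = 13
W- = 4 + 4 = 8
(Check: W+ + W- = 21 should equal n(n+1)/2 = 21.)
Step 4: Test statistic W = min(W+, W-) = 8.
Step 5: Ties in |d|, so use the tie-corrected normal approximation.
        E[W] = n(n+1)/4 = 6*7/4 = 10.5.
        Tie groups: |d|=6 (t=3); sum(t^3 - t) = 24.
        Var[W] = n(n+1)(2n+1)/24 - sum(t^3-t)/48 = 546/24 - 24/48 = 22.25.
        z = (W - E[W]) / sqrt(Var[W]) = (8 - 10.5) / 4.7170 = -0.5300.
        Two-sided p = 2*Phi(z) = 0.596113.
Step 6: alpha = 0.1. fail to reject H0.

W+ = 13, W- = 8, W = min = 8, p = 0.596113, fail to reject H0.


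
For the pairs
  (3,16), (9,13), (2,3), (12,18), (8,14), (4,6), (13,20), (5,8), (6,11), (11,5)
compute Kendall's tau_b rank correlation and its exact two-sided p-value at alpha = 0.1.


Step 1: Enumerate the 45 unordered pairs (i,j) with i<j and classify each by sign(x_j-x_i) * sign(y_j-y_i).
  (1,2):dx=+6,dy=-3->D; (1,3):dx=-1,dy=-13->C; (1,4):dx=+9,dy=+2->C; (1,5):dx=+5,dy=-2->D
  (1,6):dx=+1,dy=-10->D; (1,7):dx=+10,dy=+4->C; (1,8):dx=+2,dy=-8->D; (1,9):dx=+3,dy=-5->D
  (1,10):dx=+8,dy=-11->D; (2,3):dx=-7,dy=-10->C; (2,4):dx=+3,dy=+5->C; (2,5):dx=-1,dy=+1->D
  (2,6):dx=-5,dy=-7->C; (2,7):dx=+4,dy=+7->C; (2,8):dx=-4,dy=-5->C; (2,9):dx=-3,dy=-2->C
  (2,10):dx=+2,dy=-8->D; (3,4):dx=+10,dy=+15->C; (3,5):dx=+6,dy=+11->C; (3,6):dx=+2,dy=+3->C
  (3,7):dx=+11,dy=+17->C; (3,8):dx=+3,dy=+5->C; (3,9):dx=+4,dy=+8->C; (3,10):dx=+9,dy=+2->C
  (4,5):dx=-4,dy=-4->C; (4,6):dx=-8,dy=-12->C; (4,7):dx=+1,dy=+2->C; (4,8):dx=-7,dy=-10->C
  (4,9):dx=-6,dy=-7->C; (4,10):dx=-1,dy=-13->C; (5,6):dx=-4,dy=-8->C; (5,7):dx=+5,dy=+6->C
  (5,8):dx=-3,dy=-6->C; (5,9):dx=-2,dy=-3->C; (5,10):dx=+3,dy=-9->D; (6,7):dx=+9,dy=+14->C
  (6,8):dx=+1,dy=+2->C; (6,9):dx=+2,dy=+5->C; (6,10):dx=+7,dy=-1->D; (7,8):dx=-8,dy=-12->C
  (7,9):dx=-7,dy=-9->C; (7,10):dx=-2,dy=-15->C; (8,9):dx=+1,dy=+3->C; (8,10):dx=+6,dy=-3->D
  (9,10):dx=+5,dy=-6->D
Step 2: C = 33, D = 12, total pairs = 45.
Step 3: tau = (C - D)/(n(n-1)/2) = (33 - 12)/45 = 0.466667.
Step 4: Exact two-sided p-value (enumerate n! = 3628800 permutations of y under H0): p = 0.072550.
Step 5: alpha = 0.1. reject H0.

tau_b = 0.4667 (C=33, D=12), p = 0.072550, reject H0.


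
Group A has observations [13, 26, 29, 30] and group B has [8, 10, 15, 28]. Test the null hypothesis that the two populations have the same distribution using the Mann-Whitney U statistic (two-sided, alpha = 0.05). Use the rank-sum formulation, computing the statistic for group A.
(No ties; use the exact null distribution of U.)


Step 1: Combine and sort all 8 observations; assign midranks.
sorted (value, group): (8,Y), (10,Y), (13,X), (15,Y), (26,X), (28,Y), (29,X), (30,X)
ranks: 8->1, 10->2, 13->3, 15->4, 26->5, 28->6, 29->7, 30->8
Step 2: Rank sum for X: R1 = 3 + 5 + 7 + 8 = 23.
Step 3: U_X = R1 - n1(n1+1)/2 = 23 - 4*5/2 = 23 - 10 = 13.
       U_Y = n1*n2 - U_X = 16 - 13 = 3.
Step 4: No ties, so the exact null distribution of U (based on enumerating the C(8,4) = 70 equally likely rank assignments) gives the two-sided p-value.
Step 5: p-value = 0.200000; compare to alpha = 0.05. fail to reject H0.

U_X = 13, p = 0.200000, fail to reject H0 at alpha = 0.05.


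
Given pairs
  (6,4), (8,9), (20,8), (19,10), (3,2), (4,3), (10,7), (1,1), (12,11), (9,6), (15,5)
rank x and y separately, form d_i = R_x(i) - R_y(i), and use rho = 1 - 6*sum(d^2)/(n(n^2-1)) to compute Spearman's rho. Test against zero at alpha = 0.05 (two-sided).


Step 1: Rank x and y separately (midranks; no ties here).
rank(x): 6->4, 8->5, 20->11, 19->10, 3->2, 4->3, 10->7, 1->1, 12->8, 9->6, 15->9
rank(y): 4->4, 9->9, 8->8, 10->10, 2->2, 3->3, 7->7, 1->1, 11->11, 6->6, 5->5
Step 2: d_i = R_x(i) - R_y(i); compute d_i^2.
  (4-4)^2=0, (5-9)^2=16, (11-8)^2=9, (10-10)^2=0, (2-2)^2=0, (3-3)^2=0, (7-7)^2=0, (1-1)^2=0, (8-11)^2=9, (6-6)^2=0, (9-5)^2=16
sum(d^2) = 50.
Step 3: rho = 1 - 6*50 / (11*(11^2 - 1)) = 1 - 300/1320 = 0.772727.
Step 4: Under H0, t = rho * sqrt((n-2)/(1-rho^2)) = 3.6522 ~ t(9).
Step 5: Two-sided p-value from the t-distribution with 9 df = 0.005299.
Step 6: alpha = 0.05. reject H0.

rho = 0.7727, p = 0.005299, reject H0 at alpha = 0.05.


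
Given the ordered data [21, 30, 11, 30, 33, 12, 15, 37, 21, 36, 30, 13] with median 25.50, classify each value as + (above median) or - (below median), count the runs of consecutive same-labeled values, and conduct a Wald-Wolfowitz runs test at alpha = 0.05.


Step 1: Compute median = 25.50; label A = above, B = below.
Labels in order: BABAABBABAAB  (n_A = 6, n_B = 6)
Step 2: Count runs R = 9.
Step 3: Under H0 (random ordering), E[R] = 2*n_A*n_B/(n_A+n_B) + 1 = 2*6*6/12 + 1 = 7.0000.
        Var[R] = 2*n_A*n_B*(2*n_A*n_B - n_A - n_B) / ((n_A+n_B)^2 * (n_A+n_B-1)) = 4320/1584 = 2.7273.
        SD[R] = 1.6514.
Step 4: Continuity-corrected z = (R - 0.5 - E[R]) / SD[R] = (9 - 0.5 - 7.0000) / 1.6514 = 0.9083.
Step 5: Two-sided p-value via normal approximation = 2*(1 - Phi(|z|)) = 0.363722.
Step 6: alpha = 0.05. fail to reject H0.

R = 9, z = 0.9083, p = 0.363722, fail to reject H0.


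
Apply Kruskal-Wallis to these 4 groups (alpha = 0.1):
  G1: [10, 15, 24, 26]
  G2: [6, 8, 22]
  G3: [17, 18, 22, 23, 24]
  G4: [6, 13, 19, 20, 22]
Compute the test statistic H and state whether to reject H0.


Step 1: Combine all N = 17 observations and assign midranks.
sorted (value, group, rank): (6,G2,1.5), (6,G4,1.5), (8,G2,3), (10,G1,4), (13,G4,5), (15,G1,6), (17,G3,7), (18,G3,8), (19,G4,9), (20,G4,10), (22,G2,12), (22,G3,12), (22,G4,12), (23,G3,14), (24,G1,15.5), (24,G3,15.5), (26,G1,17)
Step 2: Sum ranks within each group.
R_1 = 42.5 (n_1 = 4)
R_2 = 16.5 (n_2 = 3)
R_3 = 56.5 (n_3 = 5)
R_4 = 37.5 (n_4 = 5)
Step 3: H = 12/(N(N+1)) * sum(R_i^2/n_i) - 3(N+1)
     = 12/(17*18) * (42.5^2/4 + 16.5^2/3 + 56.5^2/5 + 37.5^2/5) - 3*18
     = 0.039216 * 1462.01 - 54
     = 3.333824.
Step 4: Ties present; correction factor C = 1 - 36/(17^3 - 17) = 0.992647. Corrected H = 3.333824 / 0.992647 = 3.358519.
Step 5: Under H0, H ~ chi^2(3); p-value = 0.339581.
Step 6: alpha = 0.1. fail to reject H0.

H = 3.3585, df = 3, p = 0.339581, fail to reject H0.


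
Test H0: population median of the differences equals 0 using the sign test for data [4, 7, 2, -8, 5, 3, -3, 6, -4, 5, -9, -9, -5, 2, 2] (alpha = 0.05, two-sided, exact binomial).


Step 1: Discard zero differences. Original n = 15; n_eff = number of nonzero differences = 15.
Nonzero differences (with sign): +4, +7, +2, -8, +5, +3, -3, +6, -4, +5, -9, -9, -5, +2, +2
Step 2: Count signs: positive = 9, negative = 6.
Step 3: Under H0: P(positive) = 0.5, so the number of positives S ~ Bin(15, 0.5).
Step 4: Two-sided exact p-value = sum of Bin(15,0.5) probabilities at or below the observed probability = 0.607239.
Step 5: alpha = 0.05. fail to reject H0.

n_eff = 15, pos = 9, neg = 6, p = 0.607239, fail to reject H0.


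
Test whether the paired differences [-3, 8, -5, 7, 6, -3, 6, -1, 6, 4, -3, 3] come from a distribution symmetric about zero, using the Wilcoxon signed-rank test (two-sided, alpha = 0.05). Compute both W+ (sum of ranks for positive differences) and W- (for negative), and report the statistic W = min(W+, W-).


Step 1: Drop any zero differences (none here) and take |d_i|.
|d| = [3, 8, 5, 7, 6, 3, 6, 1, 6, 4, 3, 3]
Step 2: Midrank |d_i| (ties get averaged ranks).
ranks: |3|->3.5, |8|->12, |5|->7, |7|->11, |6|->9, |3|->3.5, |6|->9, |1|->1, |6|->9, |4|->6, |3|->3.5, |3|->3.5
Step 3: Attach original signs; sum ranks with positive sign and with negative sign.
W+ = 12 + 11 + 9 + 9 + 9 + 6 + 3.5 = 59.5
W- = 3.5 + 7 + 3.5 + 1 + 3.5 = 18.5
(Check: W+ + W- = 78 should equal n(n+1)/2 = 78.)
Step 4: Test statistic W = min(W+, W-) = 18.5.
Step 5: Ties in |d|, so use the tie-corrected normal approximation.
        E[W] = n(n+1)/4 = 12*13/4 = 39.
        Tie groups: |d|=3 (t=4), |d|=6 (t=3); sum(t^3 - t) = 84.
        Var[W] = n(n+1)(2n+1)/24 - sum(t^3-t)/48 = 3900/24 - 84/48 = 160.75.
        z = (W - E[W]) / sqrt(Var[W]) = (18.5 - 39) / 12.6787 = -1.6169.
        Two-sided p = 2*Phi(z) = 0.105904.
Step 6: alpha = 0.05. fail to reject H0.

W+ = 59.5, W- = 18.5, W = min = 18.5, p = 0.105904, fail to reject H0.


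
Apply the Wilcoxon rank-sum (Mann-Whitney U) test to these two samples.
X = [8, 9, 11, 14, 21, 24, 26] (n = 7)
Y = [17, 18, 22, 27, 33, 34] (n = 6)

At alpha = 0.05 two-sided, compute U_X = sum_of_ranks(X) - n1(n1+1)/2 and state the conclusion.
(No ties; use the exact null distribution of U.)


Step 1: Combine and sort all 13 observations; assign midranks.
sorted (value, group): (8,X), (9,X), (11,X), (14,X), (17,Y), (18,Y), (21,X), (22,Y), (24,X), (26,X), (27,Y), (33,Y), (34,Y)
ranks: 8->1, 9->2, 11->3, 14->4, 17->5, 18->6, 21->7, 22->8, 24->9, 26->10, 27->11, 33->12, 34->13
Step 2: Rank sum for X: R1 = 1 + 2 + 3 + 4 + 7 + 9 + 10 = 36.
Step 3: U_X = R1 - n1(n1+1)/2 = 36 - 7*8/2 = 36 - 28 = 8.
       U_Y = n1*n2 - U_X = 42 - 8 = 34.
Step 4: No ties, so the exact null distribution of U (based on enumerating the C(13,7) = 1716 equally likely rank assignments) gives the two-sided p-value.
Step 5: p-value = 0.073427; compare to alpha = 0.05. fail to reject H0.

U_X = 8, p = 0.073427, fail to reject H0 at alpha = 0.05.


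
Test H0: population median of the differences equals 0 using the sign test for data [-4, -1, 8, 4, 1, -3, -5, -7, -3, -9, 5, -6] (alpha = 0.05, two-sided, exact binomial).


Step 1: Discard zero differences. Original n = 12; n_eff = number of nonzero differences = 12.
Nonzero differences (with sign): -4, -1, +8, +4, +1, -3, -5, -7, -3, -9, +5, -6
Step 2: Count signs: positive = 4, negative = 8.
Step 3: Under H0: P(positive) = 0.5, so the number of positives S ~ Bin(12, 0.5).
Step 4: Two-sided exact p-value = sum of Bin(12,0.5) probabilities at or below the observed probability = 0.387695.
Step 5: alpha = 0.05. fail to reject H0.

n_eff = 12, pos = 4, neg = 8, p = 0.387695, fail to reject H0.


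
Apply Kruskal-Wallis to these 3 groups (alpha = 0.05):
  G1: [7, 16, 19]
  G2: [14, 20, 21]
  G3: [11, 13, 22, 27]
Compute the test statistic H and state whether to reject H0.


Step 1: Combine all N = 10 observations and assign midranks.
sorted (value, group, rank): (7,G1,1), (11,G3,2), (13,G3,3), (14,G2,4), (16,G1,5), (19,G1,6), (20,G2,7), (21,G2,8), (22,G3,9), (27,G3,10)
Step 2: Sum ranks within each group.
R_1 = 12 (n_1 = 3)
R_2 = 19 (n_2 = 3)
R_3 = 24 (n_3 = 4)
Step 3: H = 12/(N(N+1)) * sum(R_i^2/n_i) - 3(N+1)
     = 12/(10*11) * (12^2/3 + 19^2/3 + 24^2/4) - 3*11
     = 0.109091 * 312.333 - 33
     = 1.072727.
Step 4: No ties, so H is used without correction.
Step 5: Under H0, H ~ chi^2(2); p-value = 0.584871.
Step 6: alpha = 0.05. fail to reject H0.

H = 1.0727, df = 2, p = 0.584871, fail to reject H0.


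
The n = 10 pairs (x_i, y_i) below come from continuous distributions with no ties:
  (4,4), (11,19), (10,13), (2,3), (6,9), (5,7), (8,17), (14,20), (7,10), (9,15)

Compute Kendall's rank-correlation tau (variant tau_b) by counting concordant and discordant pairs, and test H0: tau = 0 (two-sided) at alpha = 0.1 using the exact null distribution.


Step 1: Enumerate the 45 unordered pairs (i,j) with i<j and classify each by sign(x_j-x_i) * sign(y_j-y_i).
  (1,2):dx=+7,dy=+15->C; (1,3):dx=+6,dy=+9->C; (1,4):dx=-2,dy=-1->C; (1,5):dx=+2,dy=+5->C
  (1,6):dx=+1,dy=+3->C; (1,7):dx=+4,dy=+13->C; (1,8):dx=+10,dy=+16->C; (1,9):dx=+3,dy=+6->C
  (1,10):dx=+5,dy=+11->C; (2,3):dx=-1,dy=-6->C; (2,4):dx=-9,dy=-16->C; (2,5):dx=-5,dy=-10->C
  (2,6):dx=-6,dy=-12->C; (2,7):dx=-3,dy=-2->C; (2,8):dx=+3,dy=+1->C; (2,9):dx=-4,dy=-9->C
  (2,10):dx=-2,dy=-4->C; (3,4):dx=-8,dy=-10->C; (3,5):dx=-4,dy=-4->C; (3,6):dx=-5,dy=-6->C
  (3,7):dx=-2,dy=+4->D; (3,8):dx=+4,dy=+7->C; (3,9):dx=-3,dy=-3->C; (3,10):dx=-1,dy=+2->D
  (4,5):dx=+4,dy=+6->C; (4,6):dx=+3,dy=+4->C; (4,7):dx=+6,dy=+14->C; (4,8):dx=+12,dy=+17->C
  (4,9):dx=+5,dy=+7->C; (4,10):dx=+7,dy=+12->C; (5,6):dx=-1,dy=-2->C; (5,7):dx=+2,dy=+8->C
  (5,8):dx=+8,dy=+11->C; (5,9):dx=+1,dy=+1->C; (5,10):dx=+3,dy=+6->C; (6,7):dx=+3,dy=+10->C
  (6,8):dx=+9,dy=+13->C; (6,9):dx=+2,dy=+3->C; (6,10):dx=+4,dy=+8->C; (7,8):dx=+6,dy=+3->C
  (7,9):dx=-1,dy=-7->C; (7,10):dx=+1,dy=-2->D; (8,9):dx=-7,dy=-10->C; (8,10):dx=-5,dy=-5->C
  (9,10):dx=+2,dy=+5->C
Step 2: C = 42, D = 3, total pairs = 45.
Step 3: tau = (C - D)/(n(n-1)/2) = (42 - 3)/45 = 0.866667.
Step 4: Exact two-sided p-value (enumerate n! = 3628800 permutations of y under H0): p = 0.000115.
Step 5: alpha = 0.1. reject H0.

tau_b = 0.8667 (C=42, D=3), p = 0.000115, reject H0.


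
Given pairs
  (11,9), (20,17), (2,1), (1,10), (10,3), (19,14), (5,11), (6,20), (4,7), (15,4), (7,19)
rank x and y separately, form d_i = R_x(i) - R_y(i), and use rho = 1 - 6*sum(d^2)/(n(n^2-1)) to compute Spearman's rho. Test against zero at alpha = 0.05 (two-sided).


Step 1: Rank x and y separately (midranks; no ties here).
rank(x): 11->8, 20->11, 2->2, 1->1, 10->7, 19->10, 5->4, 6->5, 4->3, 15->9, 7->6
rank(y): 9->5, 17->9, 1->1, 10->6, 3->2, 14->8, 11->7, 20->11, 7->4, 4->3, 19->10
Step 2: d_i = R_x(i) - R_y(i); compute d_i^2.
  (8-5)^2=9, (11-9)^2=4, (2-1)^2=1, (1-6)^2=25, (7-2)^2=25, (10-8)^2=4, (4-7)^2=9, (5-11)^2=36, (3-4)^2=1, (9-3)^2=36, (6-10)^2=16
sum(d^2) = 166.
Step 3: rho = 1 - 6*166 / (11*(11^2 - 1)) = 1 - 996/1320 = 0.245455.
Step 4: Under H0, t = rho * sqrt((n-2)/(1-rho^2)) = 0.7596 ~ t(9).
Step 5: Two-sided p-value from the t-distribution with 9 df = 0.466922.
Step 6: alpha = 0.05. fail to reject H0.

rho = 0.2455, p = 0.466922, fail to reject H0 at alpha = 0.05.


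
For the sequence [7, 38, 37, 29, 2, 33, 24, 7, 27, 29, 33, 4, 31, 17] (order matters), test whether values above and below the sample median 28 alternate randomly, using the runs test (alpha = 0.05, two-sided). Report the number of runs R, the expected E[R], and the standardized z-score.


Step 1: Compute median = 28; label A = above, B = below.
Labels in order: BAAABABBBAABAB  (n_A = 7, n_B = 7)
Step 2: Count runs R = 9.
Step 3: Under H0 (random ordering), E[R] = 2*n_A*n_B/(n_A+n_B) + 1 = 2*7*7/14 + 1 = 8.0000.
        Var[R] = 2*n_A*n_B*(2*n_A*n_B - n_A - n_B) / ((n_A+n_B)^2 * (n_A+n_B-1)) = 8232/2548 = 3.2308.
        SD[R] = 1.7974.
Step 4: Continuity-corrected z = (R - 0.5 - E[R]) / SD[R] = (9 - 0.5 - 8.0000) / 1.7974 = 0.2782.
Step 5: Two-sided p-value via normal approximation = 2*(1 - Phi(|z|)) = 0.780879.
Step 6: alpha = 0.05. fail to reject H0.

R = 9, z = 0.2782, p = 0.780879, fail to reject H0.


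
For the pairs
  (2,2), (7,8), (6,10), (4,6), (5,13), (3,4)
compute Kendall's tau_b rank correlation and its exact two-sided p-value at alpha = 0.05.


Step 1: Enumerate the 15 unordered pairs (i,j) with i<j and classify each by sign(x_j-x_i) * sign(y_j-y_i).
  (1,2):dx=+5,dy=+6->C; (1,3):dx=+4,dy=+8->C; (1,4):dx=+2,dy=+4->C; (1,5):dx=+3,dy=+11->C
  (1,6):dx=+1,dy=+2->C; (2,3):dx=-1,dy=+2->D; (2,4):dx=-3,dy=-2->C; (2,5):dx=-2,dy=+5->D
  (2,6):dx=-4,dy=-4->C; (3,4):dx=-2,dy=-4->C; (3,5):dx=-1,dy=+3->D; (3,6):dx=-3,dy=-6->C
  (4,5):dx=+1,dy=+7->C; (4,6):dx=-1,dy=-2->C; (5,6):dx=-2,dy=-9->C
Step 2: C = 12, D = 3, total pairs = 15.
Step 3: tau = (C - D)/(n(n-1)/2) = (12 - 3)/15 = 0.600000.
Step 4: Exact two-sided p-value (enumerate n! = 720 permutations of y under H0): p = 0.136111.
Step 5: alpha = 0.05. fail to reject H0.

tau_b = 0.6000 (C=12, D=3), p = 0.136111, fail to reject H0.


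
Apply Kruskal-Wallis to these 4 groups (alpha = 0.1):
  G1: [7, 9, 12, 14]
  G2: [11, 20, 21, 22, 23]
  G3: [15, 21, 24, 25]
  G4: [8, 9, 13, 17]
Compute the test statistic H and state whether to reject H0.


Step 1: Combine all N = 17 observations and assign midranks.
sorted (value, group, rank): (7,G1,1), (8,G4,2), (9,G1,3.5), (9,G4,3.5), (11,G2,5), (12,G1,6), (13,G4,7), (14,G1,8), (15,G3,9), (17,G4,10), (20,G2,11), (21,G2,12.5), (21,G3,12.5), (22,G2,14), (23,G2,15), (24,G3,16), (25,G3,17)
Step 2: Sum ranks within each group.
R_1 = 18.5 (n_1 = 4)
R_2 = 57.5 (n_2 = 5)
R_3 = 54.5 (n_3 = 4)
R_4 = 22.5 (n_4 = 4)
Step 3: H = 12/(N(N+1)) * sum(R_i^2/n_i) - 3(N+1)
     = 12/(17*18) * (18.5^2/4 + 57.5^2/5 + 54.5^2/4 + 22.5^2/4) - 3*18
     = 0.039216 * 1615.94 - 54
     = 9.370098.
Step 4: Ties present; correction factor C = 1 - 12/(17^3 - 17) = 0.997549. Corrected H = 9.370098 / 0.997549 = 9.393120.
Step 5: Under H0, H ~ chi^2(3); p-value = 0.024496.
Step 6: alpha = 0.1. reject H0.

H = 9.3931, df = 3, p = 0.024496, reject H0.


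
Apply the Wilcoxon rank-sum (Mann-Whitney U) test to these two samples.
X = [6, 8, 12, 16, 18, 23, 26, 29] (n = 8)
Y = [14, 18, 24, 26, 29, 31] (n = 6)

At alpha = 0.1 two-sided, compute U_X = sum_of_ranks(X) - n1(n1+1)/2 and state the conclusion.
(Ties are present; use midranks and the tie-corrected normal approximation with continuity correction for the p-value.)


Step 1: Combine and sort all 14 observations; assign midranks.
sorted (value, group): (6,X), (8,X), (12,X), (14,Y), (16,X), (18,X), (18,Y), (23,X), (24,Y), (26,X), (26,Y), (29,X), (29,Y), (31,Y)
ranks: 6->1, 8->2, 12->3, 14->4, 16->5, 18->6.5, 18->6.5, 23->8, 24->9, 26->10.5, 26->10.5, 29->12.5, 29->12.5, 31->14
Step 2: Rank sum for X: R1 = 1 + 2 + 3 + 5 + 6.5 + 8 + 10.5 + 12.5 = 48.5.
Step 3: U_X = R1 - n1(n1+1)/2 = 48.5 - 8*9/2 = 48.5 - 36 = 12.5.
       U_Y = n1*n2 - U_X = 48 - 12.5 = 35.5.
Step 4: Ties are present, so use the tie-corrected normal approximation (with continuity correction) for the p-value.
Step 5: p-value = 0.154215; compare to alpha = 0.1. fail to reject H0.

U_X = 12.5, p = 0.154215, fail to reject H0 at alpha = 0.1.


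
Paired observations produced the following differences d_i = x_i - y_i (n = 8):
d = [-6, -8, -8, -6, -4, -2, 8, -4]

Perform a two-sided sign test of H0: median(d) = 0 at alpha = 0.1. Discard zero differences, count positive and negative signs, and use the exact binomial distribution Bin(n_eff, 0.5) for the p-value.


Step 1: Discard zero differences. Original n = 8; n_eff = number of nonzero differences = 8.
Nonzero differences (with sign): -6, -8, -8, -6, -4, -2, +8, -4
Step 2: Count signs: positive = 1, negative = 7.
Step 3: Under H0: P(positive) = 0.5, so the number of positives S ~ Bin(8, 0.5).
Step 4: Two-sided exact p-value = sum of Bin(8,0.5) probabilities at or below the observed probability = 0.070312.
Step 5: alpha = 0.1. reject H0.

n_eff = 8, pos = 1, neg = 7, p = 0.070312, reject H0.


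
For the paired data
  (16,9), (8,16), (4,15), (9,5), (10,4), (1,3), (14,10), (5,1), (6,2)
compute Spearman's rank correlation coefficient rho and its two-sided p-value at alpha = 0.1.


Step 1: Rank x and y separately (midranks; no ties here).
rank(x): 16->9, 8->5, 4->2, 9->6, 10->7, 1->1, 14->8, 5->3, 6->4
rank(y): 9->6, 16->9, 15->8, 5->5, 4->4, 3->3, 10->7, 1->1, 2->2
Step 2: d_i = R_x(i) - R_y(i); compute d_i^2.
  (9-6)^2=9, (5-9)^2=16, (2-8)^2=36, (6-5)^2=1, (7-4)^2=9, (1-3)^2=4, (8-7)^2=1, (3-1)^2=4, (4-2)^2=4
sum(d^2) = 84.
Step 3: rho = 1 - 6*84 / (9*(9^2 - 1)) = 1 - 504/720 = 0.300000.
Step 4: Under H0, t = rho * sqrt((n-2)/(1-rho^2)) = 0.8321 ~ t(7).
Step 5: Two-sided p-value from the t-distribution with 7 df = 0.432845.
Step 6: alpha = 0.1. fail to reject H0.

rho = 0.3000, p = 0.432845, fail to reject H0 at alpha = 0.1.


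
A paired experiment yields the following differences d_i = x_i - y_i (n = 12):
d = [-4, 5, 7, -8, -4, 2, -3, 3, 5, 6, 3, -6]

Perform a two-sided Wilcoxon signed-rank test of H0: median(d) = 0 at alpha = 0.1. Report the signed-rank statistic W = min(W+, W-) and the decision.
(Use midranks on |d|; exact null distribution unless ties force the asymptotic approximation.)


Step 1: Drop any zero differences (none here) and take |d_i|.
|d| = [4, 5, 7, 8, 4, 2, 3, 3, 5, 6, 3, 6]
Step 2: Midrank |d_i| (ties get averaged ranks).
ranks: |4|->5.5, |5|->7.5, |7|->11, |8|->12, |4|->5.5, |2|->1, |3|->3, |3|->3, |5|->7.5, |6|->9.5, |3|->3, |6|->9.5
Step 3: Attach original signs; sum ranks with positive sign and with negative sign.
W+ = 7.5 + 11 + 1 + 3 + 7.5 + 9.5 + 3 = 42.5
W- = 5.5 + 12 + 5.5 + 3 + 9.5 = 35.5
(Check: W+ + W- = 78 should equal n(n+1)/2 = 78.)
Step 4: Test statistic W = min(W+, W-) = 35.5.
Step 5: Ties in |d|, so use the tie-corrected normal approximation.
        E[W] = n(n+1)/4 = 12*13/4 = 39.
        Tie groups: |d|=3 (t=3), |d|=4 (t=2), |d|=5 (t=2), |d|=6 (t=2); sum(t^3 - t) = 42.
        Var[W] = n(n+1)(2n+1)/24 - sum(t^3-t)/48 = 3900/24 - 42/48 = 161.625.
        z = (W - E[W]) / sqrt(Var[W]) = (35.5 - 39) / 12.7132 = -0.2753.
        Two-sided p = 2*Phi(z) = 0.783082.
Step 6: alpha = 0.1. fail to reject H0.

W+ = 42.5, W- = 35.5, W = min = 35.5, p = 0.783082, fail to reject H0.


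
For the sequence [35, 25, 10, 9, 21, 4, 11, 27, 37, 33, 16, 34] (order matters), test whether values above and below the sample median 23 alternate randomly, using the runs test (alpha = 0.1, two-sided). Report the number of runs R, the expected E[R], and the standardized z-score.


Step 1: Compute median = 23; label A = above, B = below.
Labels in order: AABBBBBAAABA  (n_A = 6, n_B = 6)
Step 2: Count runs R = 5.
Step 3: Under H0 (random ordering), E[R] = 2*n_A*n_B/(n_A+n_B) + 1 = 2*6*6/12 + 1 = 7.0000.
        Var[R] = 2*n_A*n_B*(2*n_A*n_B - n_A - n_B) / ((n_A+n_B)^2 * (n_A+n_B-1)) = 4320/1584 = 2.7273.
        SD[R] = 1.6514.
Step 4: Continuity-corrected z = (R + 0.5 - E[R]) / SD[R] = (5 + 0.5 - 7.0000) / 1.6514 = -0.9083.
Step 5: Two-sided p-value via normal approximation = 2*(1 - Phi(|z|)) = 0.363722.
Step 6: alpha = 0.1. fail to reject H0.

R = 5, z = -0.9083, p = 0.363722, fail to reject H0.


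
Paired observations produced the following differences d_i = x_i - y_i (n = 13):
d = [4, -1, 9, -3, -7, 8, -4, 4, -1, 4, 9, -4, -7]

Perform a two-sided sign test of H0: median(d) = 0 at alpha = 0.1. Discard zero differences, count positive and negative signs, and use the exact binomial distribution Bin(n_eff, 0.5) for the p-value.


Step 1: Discard zero differences. Original n = 13; n_eff = number of nonzero differences = 13.
Nonzero differences (with sign): +4, -1, +9, -3, -7, +8, -4, +4, -1, +4, +9, -4, -7
Step 2: Count signs: positive = 6, negative = 7.
Step 3: Under H0: P(positive) = 0.5, so the number of positives S ~ Bin(13, 0.5).
Step 4: Two-sided exact p-value = sum of Bin(13,0.5) probabilities at or below the observed probability = 1.000000.
Step 5: alpha = 0.1. fail to reject H0.

n_eff = 13, pos = 6, neg = 7, p = 1.000000, fail to reject H0.


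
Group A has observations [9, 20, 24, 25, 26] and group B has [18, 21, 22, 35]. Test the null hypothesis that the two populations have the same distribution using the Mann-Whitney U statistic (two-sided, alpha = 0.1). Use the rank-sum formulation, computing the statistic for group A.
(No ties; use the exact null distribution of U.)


Step 1: Combine and sort all 9 observations; assign midranks.
sorted (value, group): (9,X), (18,Y), (20,X), (21,Y), (22,Y), (24,X), (25,X), (26,X), (35,Y)
ranks: 9->1, 18->2, 20->3, 21->4, 22->5, 24->6, 25->7, 26->8, 35->9
Step 2: Rank sum for X: R1 = 1 + 3 + 6 + 7 + 8 = 25.
Step 3: U_X = R1 - n1(n1+1)/2 = 25 - 5*6/2 = 25 - 15 = 10.
       U_Y = n1*n2 - U_X = 20 - 10 = 10.
Step 4: No ties, so the exact null distribution of U (based on enumerating the C(9,5) = 126 equally likely rank assignments) gives the two-sided p-value.
Step 5: p-value = 1.000000; compare to alpha = 0.1. fail to reject H0.

U_X = 10, p = 1.000000, fail to reject H0 at alpha = 0.1.


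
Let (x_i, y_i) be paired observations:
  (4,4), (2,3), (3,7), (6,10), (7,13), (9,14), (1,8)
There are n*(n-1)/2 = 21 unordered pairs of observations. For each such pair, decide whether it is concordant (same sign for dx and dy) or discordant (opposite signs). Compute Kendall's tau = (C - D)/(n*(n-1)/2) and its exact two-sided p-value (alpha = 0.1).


Step 1: Enumerate the 21 unordered pairs (i,j) with i<j and classify each by sign(x_j-x_i) * sign(y_j-y_i).
  (1,2):dx=-2,dy=-1->C; (1,3):dx=-1,dy=+3->D; (1,4):dx=+2,dy=+6->C; (1,5):dx=+3,dy=+9->C
  (1,6):dx=+5,dy=+10->C; (1,7):dx=-3,dy=+4->D; (2,3):dx=+1,dy=+4->C; (2,4):dx=+4,dy=+7->C
  (2,5):dx=+5,dy=+10->C; (2,6):dx=+7,dy=+11->C; (2,7):dx=-1,dy=+5->D; (3,4):dx=+3,dy=+3->C
  (3,5):dx=+4,dy=+6->C; (3,6):dx=+6,dy=+7->C; (3,7):dx=-2,dy=+1->D; (4,5):dx=+1,dy=+3->C
  (4,6):dx=+3,dy=+4->C; (4,7):dx=-5,dy=-2->C; (5,6):dx=+2,dy=+1->C; (5,7):dx=-6,dy=-5->C
  (6,7):dx=-8,dy=-6->C
Step 2: C = 17, D = 4, total pairs = 21.
Step 3: tau = (C - D)/(n(n-1)/2) = (17 - 4)/21 = 0.619048.
Step 4: Exact two-sided p-value (enumerate n! = 5040 permutations of y under H0): p = 0.069048.
Step 5: alpha = 0.1. reject H0.

tau_b = 0.6190 (C=17, D=4), p = 0.069048, reject H0.


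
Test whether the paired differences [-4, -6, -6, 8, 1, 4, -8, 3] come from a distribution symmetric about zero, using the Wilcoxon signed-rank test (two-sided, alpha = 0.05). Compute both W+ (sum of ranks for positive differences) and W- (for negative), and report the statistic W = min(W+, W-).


Step 1: Drop any zero differences (none here) and take |d_i|.
|d| = [4, 6, 6, 8, 1, 4, 8, 3]
Step 2: Midrank |d_i| (ties get averaged ranks).
ranks: |4|->3.5, |6|->5.5, |6|->5.5, |8|->7.5, |1|->1, |4|->3.5, |8|->7.5, |3|->2
Step 3: Attach original signs; sum ranks with positive sign and with negative sign.
W+ = 7.5 + 1 + 3.5 + 2 = 14
W- = 3.5 + 5.5 + 5.5 + 7.5 = 22
(Check: W+ + W- = 36 should equal n(n+1)/2 = 36.)
Step 4: Test statistic W = min(W+, W-) = 14.
Step 5: Ties in |d|, so use the tie-corrected normal approximation.
        E[W] = n(n+1)/4 = 8*9/4 = 18.
        Tie groups: |d|=4 (t=2), |d|=6 (t=2), |d|=8 (t=2); sum(t^3 - t) = 18.
        Var[W] = n(n+1)(2n+1)/24 - sum(t^3-t)/48 = 1224/24 - 18/48 = 50.625.
        z = (W - E[W]) / sqrt(Var[W]) = (14 - 18) / 7.1151 = -0.5622.
        Two-sided p = 2*Phi(z) = 0.573992.
Step 6: alpha = 0.05. fail to reject H0.

W+ = 14, W- = 22, W = min = 14, p = 0.573992, fail to reject H0.


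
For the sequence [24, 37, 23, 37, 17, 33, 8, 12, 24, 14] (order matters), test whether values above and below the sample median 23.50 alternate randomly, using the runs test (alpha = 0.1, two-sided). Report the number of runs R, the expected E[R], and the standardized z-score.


Step 1: Compute median = 23.50; label A = above, B = below.
Labels in order: AABABABBAB  (n_A = 5, n_B = 5)
Step 2: Count runs R = 8.
Step 3: Under H0 (random ordering), E[R] = 2*n_A*n_B/(n_A+n_B) + 1 = 2*5*5/10 + 1 = 6.0000.
        Var[R] = 2*n_A*n_B*(2*n_A*n_B - n_A - n_B) / ((n_A+n_B)^2 * (n_A+n_B-1)) = 2000/900 = 2.2222.
        SD[R] = 1.4907.
Step 4: Continuity-corrected z = (R - 0.5 - E[R]) / SD[R] = (8 - 0.5 - 6.0000) / 1.4907 = 1.0062.
Step 5: Two-sided p-value via normal approximation = 2*(1 - Phi(|z|)) = 0.314305.
Step 6: alpha = 0.1. fail to reject H0.

R = 8, z = 1.0062, p = 0.314305, fail to reject H0.


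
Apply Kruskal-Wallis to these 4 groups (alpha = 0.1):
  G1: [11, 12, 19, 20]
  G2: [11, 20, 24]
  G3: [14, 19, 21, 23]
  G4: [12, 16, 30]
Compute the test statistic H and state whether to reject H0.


Step 1: Combine all N = 14 observations and assign midranks.
sorted (value, group, rank): (11,G1,1.5), (11,G2,1.5), (12,G1,3.5), (12,G4,3.5), (14,G3,5), (16,G4,6), (19,G1,7.5), (19,G3,7.5), (20,G1,9.5), (20,G2,9.5), (21,G3,11), (23,G3,12), (24,G2,13), (30,G4,14)
Step 2: Sum ranks within each group.
R_1 = 22 (n_1 = 4)
R_2 = 24 (n_2 = 3)
R_3 = 35.5 (n_3 = 4)
R_4 = 23.5 (n_4 = 3)
Step 3: H = 12/(N(N+1)) * sum(R_i^2/n_i) - 3(N+1)
     = 12/(14*15) * (22^2/4 + 24^2/3 + 35.5^2/4 + 23.5^2/3) - 3*15
     = 0.057143 * 812.146 - 45
     = 1.408333.
Step 4: Ties present; correction factor C = 1 - 24/(14^3 - 14) = 0.991209. Corrected H = 1.408333 / 0.991209 = 1.420824.
Step 5: Under H0, H ~ chi^2(3); p-value = 0.700661.
Step 6: alpha = 0.1. fail to reject H0.

H = 1.4208, df = 3, p = 0.700661, fail to reject H0.


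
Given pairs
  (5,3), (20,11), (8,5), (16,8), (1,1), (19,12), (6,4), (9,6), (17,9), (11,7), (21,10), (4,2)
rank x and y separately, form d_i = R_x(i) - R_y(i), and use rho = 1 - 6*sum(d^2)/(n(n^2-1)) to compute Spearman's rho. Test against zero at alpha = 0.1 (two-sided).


Step 1: Rank x and y separately (midranks; no ties here).
rank(x): 5->3, 20->11, 8->5, 16->8, 1->1, 19->10, 6->4, 9->6, 17->9, 11->7, 21->12, 4->2
rank(y): 3->3, 11->11, 5->5, 8->8, 1->1, 12->12, 4->4, 6->6, 9->9, 7->7, 10->10, 2->2
Step 2: d_i = R_x(i) - R_y(i); compute d_i^2.
  (3-3)^2=0, (11-11)^2=0, (5-5)^2=0, (8-8)^2=0, (1-1)^2=0, (10-12)^2=4, (4-4)^2=0, (6-6)^2=0, (9-9)^2=0, (7-7)^2=0, (12-10)^2=4, (2-2)^2=0
sum(d^2) = 8.
Step 3: rho = 1 - 6*8 / (12*(12^2 - 1)) = 1 - 48/1716 = 0.972028.
Step 4: Under H0, t = rho * sqrt((n-2)/(1-rho^2)) = 13.0876 ~ t(10).
Step 5: Two-sided p-value from the t-distribution with 10 df = 0.000000.
Step 6: alpha = 0.1. reject H0.

rho = 0.9720, p = 0.000000, reject H0 at alpha = 0.1.


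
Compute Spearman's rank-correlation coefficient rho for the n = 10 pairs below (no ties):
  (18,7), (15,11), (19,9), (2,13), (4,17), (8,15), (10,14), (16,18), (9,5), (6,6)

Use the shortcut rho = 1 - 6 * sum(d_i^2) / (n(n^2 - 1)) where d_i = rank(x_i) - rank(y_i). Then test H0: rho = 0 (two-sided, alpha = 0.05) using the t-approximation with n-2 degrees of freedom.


Step 1: Rank x and y separately (midranks; no ties here).
rank(x): 18->9, 15->7, 19->10, 2->1, 4->2, 8->4, 10->6, 16->8, 9->5, 6->3
rank(y): 7->3, 11->5, 9->4, 13->6, 17->9, 15->8, 14->7, 18->10, 5->1, 6->2
Step 2: d_i = R_x(i) - R_y(i); compute d_i^2.
  (9-3)^2=36, (7-5)^2=4, (10-4)^2=36, (1-6)^2=25, (2-9)^2=49, (4-8)^2=16, (6-7)^2=1, (8-10)^2=4, (5-1)^2=16, (3-2)^2=1
sum(d^2) = 188.
Step 3: rho = 1 - 6*188 / (10*(10^2 - 1)) = 1 - 1128/990 = -0.139394.
Step 4: Under H0, t = rho * sqrt((n-2)/(1-rho^2)) = -0.3982 ~ t(8).
Step 5: Two-sided p-value from the t-distribution with 8 df = 0.700932.
Step 6: alpha = 0.05. fail to reject H0.

rho = -0.1394, p = 0.700932, fail to reject H0 at alpha = 0.05.


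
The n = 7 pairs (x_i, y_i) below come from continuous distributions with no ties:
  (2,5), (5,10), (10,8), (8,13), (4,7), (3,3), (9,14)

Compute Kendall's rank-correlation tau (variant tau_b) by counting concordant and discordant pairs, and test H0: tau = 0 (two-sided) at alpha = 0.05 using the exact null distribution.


Step 1: Enumerate the 21 unordered pairs (i,j) with i<j and classify each by sign(x_j-x_i) * sign(y_j-y_i).
  (1,2):dx=+3,dy=+5->C; (1,3):dx=+8,dy=+3->C; (1,4):dx=+6,dy=+8->C; (1,5):dx=+2,dy=+2->C
  (1,6):dx=+1,dy=-2->D; (1,7):dx=+7,dy=+9->C; (2,3):dx=+5,dy=-2->D; (2,4):dx=+3,dy=+3->C
  (2,5):dx=-1,dy=-3->C; (2,6):dx=-2,dy=-7->C; (2,7):dx=+4,dy=+4->C; (3,4):dx=-2,dy=+5->D
  (3,5):dx=-6,dy=-1->C; (3,6):dx=-7,dy=-5->C; (3,7):dx=-1,dy=+6->D; (4,5):dx=-4,dy=-6->C
  (4,6):dx=-5,dy=-10->C; (4,7):dx=+1,dy=+1->C; (5,6):dx=-1,dy=-4->C; (5,7):dx=+5,dy=+7->C
  (6,7):dx=+6,dy=+11->C
Step 2: C = 17, D = 4, total pairs = 21.
Step 3: tau = (C - D)/(n(n-1)/2) = (17 - 4)/21 = 0.619048.
Step 4: Exact two-sided p-value (enumerate n! = 5040 permutations of y under H0): p = 0.069048.
Step 5: alpha = 0.05. fail to reject H0.

tau_b = 0.6190 (C=17, D=4), p = 0.069048, fail to reject H0.


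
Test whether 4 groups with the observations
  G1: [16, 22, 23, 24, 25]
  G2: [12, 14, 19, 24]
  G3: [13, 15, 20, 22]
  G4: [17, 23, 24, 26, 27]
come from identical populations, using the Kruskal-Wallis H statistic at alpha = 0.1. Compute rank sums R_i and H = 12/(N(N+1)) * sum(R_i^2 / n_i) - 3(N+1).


Step 1: Combine all N = 18 observations and assign midranks.
sorted (value, group, rank): (12,G2,1), (13,G3,2), (14,G2,3), (15,G3,4), (16,G1,5), (17,G4,6), (19,G2,7), (20,G3,8), (22,G1,9.5), (22,G3,9.5), (23,G1,11.5), (23,G4,11.5), (24,G1,14), (24,G2,14), (24,G4,14), (25,G1,16), (26,G4,17), (27,G4,18)
Step 2: Sum ranks within each group.
R_1 = 56 (n_1 = 5)
R_2 = 25 (n_2 = 4)
R_3 = 23.5 (n_3 = 4)
R_4 = 66.5 (n_4 = 5)
Step 3: H = 12/(N(N+1)) * sum(R_i^2/n_i) - 3(N+1)
     = 12/(18*19) * (56^2/5 + 25^2/4 + 23.5^2/4 + 66.5^2/5) - 3*19
     = 0.035088 * 1805.96 - 57
     = 6.367105.
Step 4: Ties present; correction factor C = 1 - 36/(18^3 - 18) = 0.993808. Corrected H = 6.367105 / 0.993808 = 6.406776.
Step 5: Under H0, H ~ chi^2(3); p-value = 0.093412.
Step 6: alpha = 0.1. reject H0.

H = 6.4068, df = 3, p = 0.093412, reject H0.


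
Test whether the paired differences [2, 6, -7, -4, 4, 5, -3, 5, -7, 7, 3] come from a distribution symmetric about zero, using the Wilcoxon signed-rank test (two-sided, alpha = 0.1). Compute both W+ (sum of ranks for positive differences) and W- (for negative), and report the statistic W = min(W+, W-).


Step 1: Drop any zero differences (none here) and take |d_i|.
|d| = [2, 6, 7, 4, 4, 5, 3, 5, 7, 7, 3]
Step 2: Midrank |d_i| (ties get averaged ranks).
ranks: |2|->1, |6|->8, |7|->10, |4|->4.5, |4|->4.5, |5|->6.5, |3|->2.5, |5|->6.5, |7|->10, |7|->10, |3|->2.5
Step 3: Attach original signs; sum ranks with positive sign and with negative sign.
W+ = 1 + 8 + 4.5 + 6.5 + 6.5 + 10 + 2.5 = 39
W- = 10 + 4.5 + 2.5 + 10 = 27
(Check: W+ + W- = 66 should equal n(n+1)/2 = 66.)
Step 4: Test statistic W = min(W+, W-) = 27.
Step 5: Ties in |d|, so use the tie-corrected normal approximation.
        E[W] = n(n+1)/4 = 11*12/4 = 33.
        Tie groups: |d|=3 (t=2), |d|=4 (t=2), |d|=5 (t=2), |d|=7 (t=3); sum(t^3 - t) = 42.
        Var[W] = n(n+1)(2n+1)/24 - sum(t^3-t)/48 = 3036/24 - 42/48 = 125.625.
        z = (W - E[W]) / sqrt(Var[W]) = (27 - 33) / 11.2083 = -0.5353.
        Two-sided p = 2*Phi(z) = 0.592429.
Step 6: alpha = 0.1. fail to reject H0.

W+ = 39, W- = 27, W = min = 27, p = 0.592429, fail to reject H0.


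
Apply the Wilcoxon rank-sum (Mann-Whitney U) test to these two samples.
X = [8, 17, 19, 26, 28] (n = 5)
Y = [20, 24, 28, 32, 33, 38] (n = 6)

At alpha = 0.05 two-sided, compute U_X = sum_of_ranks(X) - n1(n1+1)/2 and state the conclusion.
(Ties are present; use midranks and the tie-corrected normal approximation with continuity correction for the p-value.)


Step 1: Combine and sort all 11 observations; assign midranks.
sorted (value, group): (8,X), (17,X), (19,X), (20,Y), (24,Y), (26,X), (28,X), (28,Y), (32,Y), (33,Y), (38,Y)
ranks: 8->1, 17->2, 19->3, 20->4, 24->5, 26->6, 28->7.5, 28->7.5, 32->9, 33->10, 38->11
Step 2: Rank sum for X: R1 = 1 + 2 + 3 + 6 + 7.5 = 19.5.
Step 3: U_X = R1 - n1(n1+1)/2 = 19.5 - 5*6/2 = 19.5 - 15 = 4.5.
       U_Y = n1*n2 - U_X = 30 - 4.5 = 25.5.
Step 4: Ties are present, so use the tie-corrected normal approximation (with continuity correction) for the p-value.
Step 5: p-value = 0.067264; compare to alpha = 0.05. fail to reject H0.

U_X = 4.5, p = 0.067264, fail to reject H0 at alpha = 0.05.


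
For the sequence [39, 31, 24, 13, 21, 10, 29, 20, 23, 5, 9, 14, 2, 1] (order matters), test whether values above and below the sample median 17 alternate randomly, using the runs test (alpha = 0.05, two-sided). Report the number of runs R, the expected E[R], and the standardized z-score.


Step 1: Compute median = 17; label A = above, B = below.
Labels in order: AAABABAAABBBBB  (n_A = 7, n_B = 7)
Step 2: Count runs R = 6.
Step 3: Under H0 (random ordering), E[R] = 2*n_A*n_B/(n_A+n_B) + 1 = 2*7*7/14 + 1 = 8.0000.
        Var[R] = 2*n_A*n_B*(2*n_A*n_B - n_A - n_B) / ((n_A+n_B)^2 * (n_A+n_B-1)) = 8232/2548 = 3.2308.
        SD[R] = 1.7974.
Step 4: Continuity-corrected z = (R + 0.5 - E[R]) / SD[R] = (6 + 0.5 - 8.0000) / 1.7974 = -0.8345.
Step 5: Two-sided p-value via normal approximation = 2*(1 - Phi(|z|)) = 0.403986.
Step 6: alpha = 0.05. fail to reject H0.

R = 6, z = -0.8345, p = 0.403986, fail to reject H0.


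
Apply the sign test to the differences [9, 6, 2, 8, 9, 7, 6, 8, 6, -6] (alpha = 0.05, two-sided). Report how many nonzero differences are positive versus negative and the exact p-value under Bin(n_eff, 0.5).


Step 1: Discard zero differences. Original n = 10; n_eff = number of nonzero differences = 10.
Nonzero differences (with sign): +9, +6, +2, +8, +9, +7, +6, +8, +6, -6
Step 2: Count signs: positive = 9, negative = 1.
Step 3: Under H0: P(positive) = 0.5, so the number of positives S ~ Bin(10, 0.5).
Step 4: Two-sided exact p-value = sum of Bin(10,0.5) probabilities at or below the observed probability = 0.021484.
Step 5: alpha = 0.05. reject H0.

n_eff = 10, pos = 9, neg = 1, p = 0.021484, reject H0.


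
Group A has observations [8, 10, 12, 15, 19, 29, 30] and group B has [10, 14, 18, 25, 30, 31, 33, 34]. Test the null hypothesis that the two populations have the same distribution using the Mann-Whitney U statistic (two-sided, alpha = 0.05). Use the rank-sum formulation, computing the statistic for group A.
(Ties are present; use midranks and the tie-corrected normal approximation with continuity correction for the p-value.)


Step 1: Combine and sort all 15 observations; assign midranks.
sorted (value, group): (8,X), (10,X), (10,Y), (12,X), (14,Y), (15,X), (18,Y), (19,X), (25,Y), (29,X), (30,X), (30,Y), (31,Y), (33,Y), (34,Y)
ranks: 8->1, 10->2.5, 10->2.5, 12->4, 14->5, 15->6, 18->7, 19->8, 25->9, 29->10, 30->11.5, 30->11.5, 31->13, 33->14, 34->15
Step 2: Rank sum for X: R1 = 1 + 2.5 + 4 + 6 + 8 + 10 + 11.5 = 43.
Step 3: U_X = R1 - n1(n1+1)/2 = 43 - 7*8/2 = 43 - 28 = 15.
       U_Y = n1*n2 - U_X = 56 - 15 = 41.
Step 4: Ties are present, so use the tie-corrected normal approximation (with continuity correction) for the p-value.
Step 5: p-value = 0.147286; compare to alpha = 0.05. fail to reject H0.

U_X = 15, p = 0.147286, fail to reject H0 at alpha = 0.05.


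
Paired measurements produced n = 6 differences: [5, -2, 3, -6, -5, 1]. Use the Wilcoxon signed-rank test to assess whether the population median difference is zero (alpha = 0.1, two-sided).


Step 1: Drop any zero differences (none here) and take |d_i|.
|d| = [5, 2, 3, 6, 5, 1]
Step 2: Midrank |d_i| (ties get averaged ranks).
ranks: |5|->4.5, |2|->2, |3|->3, |6|->6, |5|->4.5, |1|->1
Step 3: Attach original signs; sum ranks with positive sign and with negative sign.
W+ = 4.5 + 3 + 1 = 8.5
W- = 2 + 6 + 4.5 = 12.5
(Check: W+ + W- = 21 should equal n(n+1)/2 = 21.)
Step 4: Test statistic W = min(W+, W-) = 8.5.
Step 5: Ties in |d|, so use the tie-corrected normal approximation.
        E[W] = n(n+1)/4 = 6*7/4 = 10.5.
        Tie groups: |d|=5 (t=2); sum(t^3 - t) = 6.
        Var[W] = n(n+1)(2n+1)/24 - sum(t^3-t)/48 = 546/24 - 6/48 = 22.625.
        z = (W - E[W]) / sqrt(Var[W]) = (8.5 - 10.5) / 4.7566 = -0.4205.
        Two-sided p = 2*Phi(z) = 0.674142.
Step 6: alpha = 0.1. fail to reject H0.

W+ = 8.5, W- = 12.5, W = min = 8.5, p = 0.674142, fail to reject H0.


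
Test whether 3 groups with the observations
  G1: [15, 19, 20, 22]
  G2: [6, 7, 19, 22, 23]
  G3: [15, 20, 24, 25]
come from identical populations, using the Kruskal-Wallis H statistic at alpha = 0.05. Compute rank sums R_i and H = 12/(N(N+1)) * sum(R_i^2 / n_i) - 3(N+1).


Step 1: Combine all N = 13 observations and assign midranks.
sorted (value, group, rank): (6,G2,1), (7,G2,2), (15,G1,3.5), (15,G3,3.5), (19,G1,5.5), (19,G2,5.5), (20,G1,7.5), (20,G3,7.5), (22,G1,9.5), (22,G2,9.5), (23,G2,11), (24,G3,12), (25,G3,13)
Step 2: Sum ranks within each group.
R_1 = 26 (n_1 = 4)
R_2 = 29 (n_2 = 5)
R_3 = 36 (n_3 = 4)
Step 3: H = 12/(N(N+1)) * sum(R_i^2/n_i) - 3(N+1)
     = 12/(13*14) * (26^2/4 + 29^2/5 + 36^2/4) - 3*14
     = 0.065934 * 661.2 - 42
     = 1.595604.
Step 4: Ties present; correction factor C = 1 - 24/(13^3 - 13) = 0.989011. Corrected H = 1.595604 / 0.989011 = 1.613333.
Step 5: Under H0, H ~ chi^2(2); p-value = 0.446343.
Step 6: alpha = 0.05. fail to reject H0.

H = 1.6133, df = 2, p = 0.446343, fail to reject H0.
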